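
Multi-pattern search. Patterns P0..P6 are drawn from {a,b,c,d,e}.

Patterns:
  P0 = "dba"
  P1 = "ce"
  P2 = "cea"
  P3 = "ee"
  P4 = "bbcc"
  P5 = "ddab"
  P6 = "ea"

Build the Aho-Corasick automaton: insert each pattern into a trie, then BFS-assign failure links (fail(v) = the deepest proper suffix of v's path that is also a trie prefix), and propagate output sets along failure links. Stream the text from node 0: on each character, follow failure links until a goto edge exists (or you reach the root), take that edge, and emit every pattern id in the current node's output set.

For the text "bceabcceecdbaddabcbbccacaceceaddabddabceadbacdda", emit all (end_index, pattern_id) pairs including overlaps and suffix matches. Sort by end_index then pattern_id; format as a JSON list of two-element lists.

Construct AC machine:
Trie nodes:
  n0 'ε': b→9 c→4 d→1 e→7
  n1 'd': b→2 d→13
  n2 'db': a→3
  n3 'dba': ·  [P0 ends]
  n4 'c': e→5
  n5 'ce': a→6  [P1 ends]
  n6 'cea': ·  [P2 ends]
  n7 'e': a→16 e→8
  n8 'ee': ·  [P3 ends]
  n9 'b': b→10
  n10 'bb': c→11
  n11 'bbc': c→12
  n12 'bbcc': ·  [P4 ends]
  n13 'dd': a→14
  n14 'dda': b→15
  n15 'ddab': ·  [P5 ends]
  n16 'ea': ·  [P6 ends]

Failure links (BFS by depth):
  n1('d'): parent n0 fail=0; on 'd' 0 → fail=0;  out ∅∪∅=∅
  n4('c'): parent n0 fail=0; on 'c' 0 → fail=0;  out ∅∪∅=∅
  n7('e'): parent n0 fail=0; on 'e' 0 → fail=0;  out ∅∪∅=∅
  n9('b'): parent n0 fail=0; on 'b' 0 → fail=0;  out ∅∪∅=∅
  n2('db'): parent n1 fail=0; on 'b' 0 → fail=9;  out ∅∪∅=∅
  n5('ce'): parent n4 fail=0; on 'e' 0 → fail=7;  out {1}∪∅={1}
  n8('ee'): parent n7 fail=0; on 'e' 0 → fail=7;  out {3}∪∅={3}
  n10('bb'): parent n9 fail=0; on 'b' 0 → fail=9;  out ∅∪∅=∅
  n13('dd'): parent n1 fail=0; on 'd' 0 → fail=1;  out ∅∪∅=∅
  n16('ea'): parent n7 fail=0; on 'a' 0 → fail=0;  out {6}∪∅={6}
  n3('dba'): parent n2 fail=9; on 'a' 9→0 → fail=0;  out {0}∪∅={0}
  n6('cea'): parent n5 fail=7; on 'a' 7 → fail=16;  out {2}∪{6}={2,6}
  n11('bbc'): parent n10 fail=9; on 'c' 9→0 → fail=4;  out ∅∪∅=∅
  n14('dda'): parent n13 fail=1; on 'a' 1→0 → fail=0;  out ∅∪∅=∅
  n12('bbcc'): parent n11 fail=4; on 'c' 4→0 → fail=4;  out {4}∪∅={4}
  n15('ddab'): parent n14 fail=0; on 'b' 0 → fail=9;  out {5}∪∅={5}

Scan:
[0] read 'b'  n0⇒n9
[1] read 'c'  n9⇒n4 (fail-walked)
[2] read 'e'  n4⇒n5  ** P1@[1:2]
[3] read 'a'  n5⇒n6  ** P2@[1:3],P6@[2:3]
[4] read 'b'  n6⇒n9 (fail-walked)
[5] read 'c'  n9⇒n4 (fail-walked)
[6] read 'c'  n4⇒n4 (fail-walked)
[7] read 'e'  n4⇒n5  ** P1@[6:7]
[8] read 'e'  n5⇒n8 (fail-walked)  ** P3@[7:8]
[9] read 'c'  n8⇒n4 (fail-walked)
[10] read 'd'  n4⇒n1 (fail-walked)
[11] read 'b'  n1⇒n2
[12] read 'a'  n2⇒n3  ** P0@[10:12]
[13] read 'd'  n3⇒n1 (fail-walked)
[14] read 'd'  n1⇒n13
[15] read 'a'  n13⇒n14
[16] read 'b'  n14⇒n15  ** P5@[13:16]
[17] read 'c'  n15⇒n4 (fail-walked)
[18] read 'b'  n4⇒n9 (fail-walked)
[19] read 'b'  n9⇒n10
[20] read 'c'  n10⇒n11
[21] read 'c'  n11⇒n12  ** P4@[18:21]
[22] read 'a'  n12⇒n0 (fail-walked)
[23] read 'c'  n0⇒n4
[24] read 'a'  n4⇒n0 (fail-walked)
[25] read 'c'  n0⇒n4
[26] read 'e'  n4⇒n5  ** P1@[25:26]
[27] read 'c'  n5⇒n4 (fail-walked)
[28] read 'e'  n4⇒n5  ** P1@[27:28]
[29] read 'a'  n5⇒n6  ** P2@[27:29],P6@[28:29]
[30] read 'd'  n6⇒n1 (fail-walked)
[31] read 'd'  n1⇒n13
[32] read 'a'  n13⇒n14
[33] read 'b'  n14⇒n15  ** P5@[30:33]
[34] read 'd'  n15⇒n1 (fail-walked)
[35] read 'd'  n1⇒n13
[36] read 'a'  n13⇒n14
[37] read 'b'  n14⇒n15  ** P5@[34:37]
[38] read 'c'  n15⇒n4 (fail-walked)
[39] read 'e'  n4⇒n5  ** P1@[38:39]
[40] read 'a'  n5⇒n6  ** P2@[38:40],P6@[39:40]
[41] read 'd'  n6⇒n1 (fail-walked)
[42] read 'b'  n1⇒n2
[43] read 'a'  n2⇒n3  ** P0@[41:43]
[44] read 'c'  n3⇒n4 (fail-walked)
[45] read 'd'  n4⇒n1 (fail-walked)
[46] read 'd'  n1⇒n13
[47] read 'a'  n13⇒n14

Result: [[2,1],[3,2],[3,6],[7,1],[8,3],[12,0],[16,5],[21,4],[26,1],[28,1],[29,2],[29,6],[33,5],[37,5],[39,1],[40,2],[40,6],[43,0]]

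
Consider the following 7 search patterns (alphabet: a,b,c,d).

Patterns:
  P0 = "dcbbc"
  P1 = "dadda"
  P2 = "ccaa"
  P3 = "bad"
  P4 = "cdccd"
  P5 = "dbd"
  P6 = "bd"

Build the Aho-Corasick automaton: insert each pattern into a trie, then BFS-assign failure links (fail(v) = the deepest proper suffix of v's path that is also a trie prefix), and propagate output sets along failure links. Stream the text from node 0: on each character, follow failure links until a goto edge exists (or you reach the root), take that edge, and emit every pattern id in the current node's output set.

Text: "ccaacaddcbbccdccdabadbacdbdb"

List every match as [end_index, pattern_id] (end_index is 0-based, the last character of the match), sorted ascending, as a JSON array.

Build automaton:
Trie nodes:
  n0 'ε': b→14 c→10 d→1
  n1 'd': a→6 b→21 c→2
  n2 'dc': b→3
  n3 'dcb': b→4
  n4 'dcbb': c→5
  n5 'dcbbc': ·  [P0 ends]
  n6 'da': d→7
  n7 'dad': d→8
  n8 'dadd': a→9
  n9 'dadda': ·  [P1 ends]
  n10 'c': c→11 d→17
  n11 'cc': a→12
  n12 'cca': a→13
  n13 'ccaa': ·  [P2 ends]
  n14 'b': a→15 d→23
  n15 'ba': d→16
  n16 'bad': ·  [P3 ends]
  n17 'cd': c→18
  n18 'cdc': c→19
  n19 'cdcc': d→20
  n20 'cdccd': ·  [P4 ends]
  n21 'db': d→22
  n22 'dbd': ·  [P5 ends]
  n23 'bd': ·  [P6 ends]

Failure links (BFS by depth):
  n1('d'): parent n0 fail=0; on 'd' 0 → fail=0;  out ∅∪∅=∅
  n10('c'): parent n0 fail=0; on 'c' 0 → fail=0;  out ∅∪∅=∅
  n14('b'): parent n0 fail=0; on 'b' 0 → fail=0;  out ∅∪∅=∅
  n2('dc'): parent n1 fail=0; on 'c' 0 → fail=10;  out ∅∪∅=∅
  n6('da'): parent n1 fail=0; on 'a' 0 → fail=0;  out ∅∪∅=∅
  n11('cc'): parent n10 fail=0; on 'c' 0 → fail=10;  out ∅∪∅=∅
  n15('ba'): parent n14 fail=0; on 'a' 0 → fail=0;  out ∅∪∅=∅
  n17('cd'): parent n10 fail=0; on 'd' 0 → fail=1;  out ∅∪∅=∅
  n21('db'): parent n1 fail=0; on 'b' 0 → fail=14;  out ∅∪∅=∅
  n23('bd'): parent n14 fail=0; on 'd' 0 → fail=1;  out {6}∪∅={6}
  n3('dcb'): parent n2 fail=10; on 'b' 10→0 → fail=14;  out ∅∪∅=∅
  n7('dad'): parent n6 fail=0; on 'd' 0 → fail=1;  out ∅∪∅=∅
  n12('cca'): parent n11 fail=10; on 'a' 10→0 → fail=0;  out ∅∪∅=∅
  n16('bad'): parent n15 fail=0; on 'd' 0 → fail=1;  out {3}∪∅={3}
  n18('cdc'): parent n17 fail=1; on 'c' 1 → fail=2;  out ∅∪∅=∅
  n22('dbd'): parent n21 fail=14; on 'd' 14 → fail=23;  out {5}∪{6}={5,6}
  n4('dcbb'): parent n3 fail=14; on 'b' 14→0 → fail=14;  out ∅∪∅=∅
  n8('dadd'): parent n7 fail=1; on 'd' 1→0 → fail=1;  out ∅∪∅=∅
  n13('ccaa'): parent n12 fail=0; on 'a' 0 → fail=0;  out {2}∪∅={2}
  n19('cdcc'): parent n18 fail=2; on 'c' 2→10 → fail=11;  out ∅∪∅=∅
  n5('dcbbc'): parent n4 fail=14; on 'c' 14→0 → fail=10;  out {0}∪∅={0}
  n9('dadda'): parent n8 fail=1; on 'a' 1 → fail=6;  out {1}∪∅={1}
  n20('cdccd'): parent n19 fail=11; on 'd' 11→10 → fail=17;  out {4}∪∅={4}

Run:
[0] read 'c'  n0⇒n10
[1] read 'c'  n10⇒n11
[2] read 'a'  n11⇒n12
[3] read 'a'  n12⇒n13  emit P2@[0:3]
[4] read 'c'  n13⇒n10 (fail-walked)
[5] read 'a'  n10⇒n0 (fail-walked)
[6] read 'd'  n0⇒n1
[7] read 'd'  n1⇒n1 (fail-walked)
[8] read 'c'  n1⇒n2
[9] read 'b'  n2⇒n3
[10] read 'b'  n3⇒n4
[11] read 'c'  n4⇒n5  emit P0@[7:11]
[12] read 'c'  n5⇒n11 (fail-walked)
[13] read 'd'  n11⇒n17 (fail-walked)
[14] read 'c'  n17⇒n18
[15] read 'c'  n18⇒n19
[16] read 'd'  n19⇒n20  emit P4@[12:16]
[17] read 'a'  n20⇒n6 (fail-walked)
[18] read 'b'  n6⇒n14 (fail-walked)
[19] read 'a'  n14⇒n15
[20] read 'd'  n15⇒n16  emit P3@[18:20]
[21] read 'b'  n16⇒n21 (fail-walked)
[22] read 'a'  n21⇒n15 (fail-walked)
[23] read 'c'  n15⇒n10 (fail-walked)
[24] read 'd'  n10⇒n17
[25] read 'b'  n17⇒n21 (fail-walked)
[26] read 'd'  n21⇒n22  emit P5@[24:26],P6@[25:26]
[27] read 'b'  n22⇒n21 (fail-walked)

Matches: [[3,2],[11,0],[16,4],[20,3],[26,5],[26,6]]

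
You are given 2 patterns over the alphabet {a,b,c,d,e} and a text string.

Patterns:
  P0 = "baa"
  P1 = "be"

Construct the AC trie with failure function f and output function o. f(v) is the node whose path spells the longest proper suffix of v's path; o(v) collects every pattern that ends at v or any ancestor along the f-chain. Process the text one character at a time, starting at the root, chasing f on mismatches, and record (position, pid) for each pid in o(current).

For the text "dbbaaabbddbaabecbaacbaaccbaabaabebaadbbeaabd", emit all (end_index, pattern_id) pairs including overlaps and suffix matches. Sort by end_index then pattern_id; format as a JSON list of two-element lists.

Build:
Trie (insert patterns):
  0='ε' goto b→1
  1='b' goto a→2 e→4
  2='ba' goto a→3
  3='baa' goto ·  [P0 ends]
  4='be' goto ·  [P1 ends]

Failure links (BFS by depth):
  n1('b'): parent n0 fail=0; on 'b' 0 → fail=0;  out ∅∪∅=∅
  n2('ba'): parent n1 fail=0; on 'a' 0 → fail=0;  out ∅∪∅=∅
  n4('be'): parent n1 fail=0; on 'e' 0 → fail=0;  out {1}∪∅={1}
  n3('baa'): parent n2 fail=0; on 'a' 0 → fail=0;  out {0}∪∅={0}

Text stream:
i=0 'd': node 0→0
i=1 'b': node 0→1
i=2 'b': node 1→1 (via fail)
i=3 'a': node 1→2
i=4 'a': node 2→3  ** P0@[2:4]
i=5 'a': node 3→0 (via fail)
i=6 'b': node 0→1
i=7 'b': node 1→1 (via fail)
i=8 'd': node 1→0 (via fail)
i=9 'd': node 0→0
i=10 'b': node 0→1
i=11 'a': node 1→2
i=12 'a': node 2→3  ** P0@[10:12]
i=13 'b': node 3→1 (via fail)
i=14 'e': node 1→4  ** P1@[13:14]
i=15 'c': node 4→0 (via fail)
i=16 'b': node 0→1
i=17 'a': node 1→2
i=18 'a': node 2→3  ** P0@[16:18]
i=19 'c': node 3→0 (via fail)
i=20 'b': node 0→1
i=21 'a': node 1→2
i=22 'a': node 2→3  ** P0@[20:22]
i=23 'c': node 3→0 (via fail)
i=24 'c': node 0→0
i=25 'b': node 0→1
i=26 'a': node 1→2
i=27 'a': node 2→3  ** P0@[25:27]
i=28 'b': node 3→1 (via fail)
i=29 'a': node 1→2
i=30 'a': node 2→3  ** P0@[28:30]
i=31 'b': node 3→1 (via fail)
i=32 'e': node 1→4  ** P1@[31:32]
i=33 'b': node 4→1 (via fail)
i=34 'a': node 1→2
i=35 'a': node 2→3  ** P0@[33:35]
i=36 'd': node 3→0 (via fail)
i=37 'b': node 0→1
i=38 'b': node 1→1 (via fail)
i=39 'e': node 1→4  ** P1@[38:39]
i=40 'a': node 4→0 (via fail)
i=41 'a': node 0→0
i=42 'b': node 0→1
i=43 'd': node 1→0 (via fail)

Matches: [[4,0],[12,0],[14,1],[18,0],[22,0],[27,0],[30,0],[32,1],[35,0],[39,1]]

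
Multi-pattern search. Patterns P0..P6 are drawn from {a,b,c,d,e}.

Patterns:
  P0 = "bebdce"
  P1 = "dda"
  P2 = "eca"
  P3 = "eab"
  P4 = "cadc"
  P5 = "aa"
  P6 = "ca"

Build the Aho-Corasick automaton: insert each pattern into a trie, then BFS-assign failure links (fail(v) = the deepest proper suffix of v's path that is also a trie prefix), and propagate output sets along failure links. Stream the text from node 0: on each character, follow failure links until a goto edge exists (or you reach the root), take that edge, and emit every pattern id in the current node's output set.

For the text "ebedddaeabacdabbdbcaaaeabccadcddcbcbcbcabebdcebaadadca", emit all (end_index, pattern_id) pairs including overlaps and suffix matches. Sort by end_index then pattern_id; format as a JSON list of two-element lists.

Build automaton:
Trie (insert patterns):
  n0 'ε': a→19 b→1 c→15 d→7 e→10
  n1 'b': e→2
  n2 'be': b→3
  n3 'beb': d→4
  n4 'bebd': c→5
  n5 'bebdc': e→6
  n6 'bebdce': ·  ←P0
  n7 'd': d→8
  n8 'dd': a→9
  n9 'dda': ·  ←P1
  n10 'e': a→13 c→11
  n11 'ec': a→12
  n12 'eca': ·  ←P2
  n13 'ea': b→14
  n14 'eab': ·  ←P3
  n15 'c': a→16
  n16 'ca': d→17  ←P6
  n17 'cad': c→18
  n18 'cadc': ·  ←P4
  n19 'a': a→20
  n20 'aa': ·  ←P5

BFS fail/out derivation:
  fail(1) 'b': from fail(0)=0 chase 'b': 0 ⇒ 0;  out=∅∪out(0)=∅
  fail(7) 'd': from fail(0)=0 chase 'd': 0 ⇒ 0;  out=∅∪out(0)=∅
  fail(10) 'e': from fail(0)=0 chase 'e': 0 ⇒ 0;  out=∅∪out(0)=∅
  fail(15) 'c': from fail(0)=0 chase 'c': 0 ⇒ 0;  out=∅∪out(0)=∅
  fail(19) 'a': from fail(0)=0 chase 'a': 0 ⇒ 0;  out=∅∪out(0)=∅
  fail(2) 'be': from fail(1)=0 chase 'e': 0 ⇒ 10;  out=∅∪out(10)=∅
  fail(8) 'dd': from fail(7)=0 chase 'd': 0 ⇒ 7;  out=∅∪out(7)=∅
  fail(11) 'ec': from fail(10)=0 chase 'c': 0 ⇒ 15;  out=∅∪out(15)=∅
  fail(13) 'ea': from fail(10)=0 chase 'a': 0 ⇒ 19;  out=∅∪out(19)=∅
  fail(16) 'ca': from fail(15)=0 chase 'a': 0 ⇒ 19;  out={6}∪out(19)={6}
  fail(20) 'aa': from fail(19)=0 chase 'a': 0 ⇒ 19;  out={5}∪out(19)={5}
  fail(3) 'beb': from fail(2)=10 chase 'b': 10→0 ⇒ 1;  out=∅∪out(1)=∅
  fail(9) 'dda': from fail(8)=7 chase 'a': 7→0 ⇒ 19;  out={1}∪out(19)={1}
  fail(12) 'eca': from fail(11)=15 chase 'a': 15 ⇒ 16;  out={2}∪out(16)={2,6}
  fail(14) 'eab': from fail(13)=19 chase 'b': 19→0 ⇒ 1;  out={3}∪out(1)={3}
  fail(17) 'cad': from fail(16)=19 chase 'd': 19→0 ⇒ 7;  out=∅∪out(7)=∅
  fail(4) 'bebd': from fail(3)=1 chase 'd': 1→0 ⇒ 7;  out=∅∪out(7)=∅
  fail(18) 'cadc': from fail(17)=7 chase 'c': 7→0 ⇒ 15;  out={4}∪out(15)={4}
  fail(5) 'bebdc': from fail(4)=7 chase 'c': 7→0 ⇒ 15;  out=∅∪out(15)=∅
  fail(6) 'bebdce': from fail(5)=15 chase 'e': 15→0 ⇒ 10;  out={0}∪out(10)={0}

Scan:
pos 0 'e': at 10
pos 1 'b': at 1 (via fail)
pos 2 'e': at 2
pos 3 'd': at 7 (via fail)
pos 4 'd': at 8
pos 5 'd': at 8 (via fail)
pos 6 'a': at 9  ** P1@[4:6]
pos 7 'e': at 10 (via fail)
pos 8 'a': at 13
pos 9 'b': at 14  ** P3@[7:9]
pos 10 'a': at 19 (via fail)
pos 11 'c': at 15 (via fail)
pos 12 'd': at 7 (via fail)
pos 13 'a': at 19 (via fail)
pos 14 'b': at 1 (via fail)
pos 15 'b': at 1 (via fail)
pos 16 'd': at 7 (via fail)
pos 17 'b': at 1 (via fail)
pos 18 'c': at 15 (via fail)
pos 19 'a': at 16  ** P6@[18:19]
pos 20 'a': at 20 (via fail)  ** P5@[19:20]
pos 21 'a': at 20 (via fail)  ** P5@[20:21]
pos 22 'e': at 10 (via fail)
pos 23 'a': at 13
pos 24 'b': at 14  ** P3@[22:24]
pos 25 'c': at 15 (via fail)
pos 26 'c': at 15 (via fail)
pos 27 'a': at 16  ** P6@[26:27]
pos 28 'd': at 17
pos 29 'c': at 18  ** P4@[26:29]
pos 30 'd': at 7 (via fail)
pos 31 'd': at 8
pos 32 'c': at 15 (via fail)
pos 33 'b': at 1 (via fail)
pos 34 'c': at 15 (via fail)
pos 35 'b': at 1 (via fail)
pos 36 'c': at 15 (via fail)
pos 37 'b': at 1 (via fail)
pos 38 'c': at 15 (via fail)
pos 39 'a': at 16  ** P6@[38:39]
pos 40 'b': at 1 (via fail)
pos 41 'e': at 2
pos 42 'b': at 3
pos 43 'd': at 4
pos 44 'c': at 5
pos 45 'e': at 6  ** P0@[40:45]
pos 46 'b': at 1 (via fail)
pos 47 'a': at 19 (via fail)
pos 48 'a': at 20  ** P5@[47:48]
pos 49 'd': at 7 (via fail)
pos 50 'a': at 19 (via fail)
pos 51 'd': at 7 (via fail)
pos 52 'c': at 15 (via fail)
pos 53 'a': at 16  ** P6@[52:53]

All matches (sorted): [[6,1],[9,3],[19,6],[20,5],[21,5],[24,3],[27,6],[29,4],[39,6],[45,0],[48,5],[53,6]]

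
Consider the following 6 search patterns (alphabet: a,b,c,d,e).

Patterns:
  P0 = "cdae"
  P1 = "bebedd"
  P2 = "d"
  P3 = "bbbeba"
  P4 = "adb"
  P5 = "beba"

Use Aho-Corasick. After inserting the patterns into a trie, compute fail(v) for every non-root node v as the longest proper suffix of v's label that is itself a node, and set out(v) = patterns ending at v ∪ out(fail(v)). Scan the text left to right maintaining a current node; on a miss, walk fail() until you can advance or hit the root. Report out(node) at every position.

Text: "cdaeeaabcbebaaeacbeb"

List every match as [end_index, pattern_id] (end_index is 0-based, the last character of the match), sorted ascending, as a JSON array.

Build automaton:
Trie nodes:
  n0 'ε': a→17 b→5 c→1 d→11
  n1 'c': d→2
  n2 'cd': a→3
  n3 'cda': e→4
  n4 'cdae': ·  ←P0
  n5 'b': b→12 e→6
  n6 'be': b→7
  n7 'beb': a→20 e→8
  n8 'bebe': d→9
  n9 'bebed': d→10
  n10 'bebedd': ·  ←P1
  n11 'd': ·  ←P2
  n12 'bb': b→13
  n13 'bbb': e→14
  n14 'bbbe': b→15
  n15 'bbbeb': a→16
  n16 'bbbeba': ·  ←P3
  n17 'a': d→18
  n18 'ad': b→19
  n19 'adb': ·  ←P4
  n20 'beba': ·  ←P5

Failure links (BFS by depth):
  fail(1) 'c': from fail(0)=0 chase 'c': 0 ⇒ 0;  out=∅∪out(0)=∅
  fail(5) 'b': from fail(0)=0 chase 'b': 0 ⇒ 0;  out=∅∪out(0)=∅
  fail(11) 'd': from fail(0)=0 chase 'd': 0 ⇒ 0;  out={2}∪out(0)={2}
  fail(17) 'a': from fail(0)=0 chase 'a': 0 ⇒ 0;  out=∅∪out(0)=∅
  fail(2) 'cd': from fail(1)=0 chase 'd': 0 ⇒ 11;  out=∅∪out(11)={2}
  fail(6) 'be': from fail(5)=0 chase 'e': 0 ⇒ 0;  out=∅∪out(0)=∅
  fail(12) 'bb': from fail(5)=0 chase 'b': 0 ⇒ 5;  out=∅∪out(5)=∅
  fail(18) 'ad': from fail(17)=0 chase 'd': 0 ⇒ 11;  out=∅∪out(11)={2}
  fail(3) 'cda': from fail(2)=11 chase 'a': 11→0 ⇒ 17;  out=∅∪out(17)=∅
  fail(7) 'beb': from fail(6)=0 chase 'b': 0 ⇒ 5;  out=∅∪out(5)=∅
  fail(13) 'bbb': from fail(12)=5 chase 'b': 5 ⇒ 12;  out=∅∪out(12)=∅
  fail(19) 'adb': from fail(18)=11 chase 'b': 11→0 ⇒ 5;  out={4}∪out(5)={4}
  fail(4) 'cdae': from fail(3)=17 chase 'e': 17→0 ⇒ 0;  out={0}∪out(0)={0}
  fail(8) 'bebe': from fail(7)=5 chase 'e': 5 ⇒ 6;  out=∅∪out(6)=∅
  fail(14) 'bbbe': from fail(13)=12 chase 'e': 12→5 ⇒ 6;  out=∅∪out(6)=∅
  fail(20) 'beba': from fail(7)=5 chase 'a': 5→0 ⇒ 17;  out={5}∪out(17)={5}
  fail(9) 'bebed': from fail(8)=6 chase 'd': 6→0 ⇒ 11;  out=∅∪out(11)={2}
  fail(15) 'bbbeb': from fail(14)=6 chase 'b': 6 ⇒ 7;  out=∅∪out(7)=∅
  fail(10) 'bebedd': from fail(9)=11 chase 'd': 11→0 ⇒ 11;  out={1}∪out(11)={1,2}
  fail(16) 'bbbeba': from fail(15)=7 chase 'a': 7 ⇒ 20;  out={3}∪out(20)={3,5}

Run:
pos 0 'c': at 1
pos 1 'd': at 2  → match P2@[1:1]
pos 2 'a': at 3
pos 3 'e': at 4  → match P0@[0:3]
pos 4 'e': at 0 (fail-walked)
pos 5 'a': at 17
pos 6 'a': at 17 (fail-walked)
pos 7 'b': at 5 (fail-walked)
pos 8 'c': at 1 (fail-walked)
pos 9 'b': at 5 (fail-walked)
pos 10 'e': at 6
pos 11 'b': at 7
pos 12 'a': at 20  → match P5@[9:12]
pos 13 'a': at 17 (fail-walked)
pos 14 'e': at 0 (fail-walked)
pos 15 'a': at 17
pos 16 'c': at 1 (fail-walked)
pos 17 'b': at 5 (fail-walked)
pos 18 'e': at 6
pos 19 'b': at 7

All matches (sorted): [[1,2],[3,0],[12,5]]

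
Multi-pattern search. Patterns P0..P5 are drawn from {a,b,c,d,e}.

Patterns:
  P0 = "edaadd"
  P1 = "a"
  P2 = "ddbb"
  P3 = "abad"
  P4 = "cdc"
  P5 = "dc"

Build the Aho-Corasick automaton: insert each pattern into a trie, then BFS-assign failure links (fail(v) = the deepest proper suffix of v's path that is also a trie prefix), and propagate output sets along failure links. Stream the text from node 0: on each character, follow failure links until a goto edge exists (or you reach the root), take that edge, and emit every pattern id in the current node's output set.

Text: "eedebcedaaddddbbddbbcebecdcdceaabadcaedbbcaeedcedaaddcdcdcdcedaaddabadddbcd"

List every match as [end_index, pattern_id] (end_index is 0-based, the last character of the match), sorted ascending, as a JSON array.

Build automaton:
Trie nodes:
  0='ε' goto a→7 c→15 d→8 e→1
  1='e' goto d→2
  2='ed' goto a→3
  3='eda' goto a→4
  4='edaa' goto d→5
  5='edaad' goto d→6
  6='edaadd' goto ·  ←P0
  7='a' goto b→12  ←P1
  8='d' goto c→18 d→9
  9='dd' goto b→10
  10='ddb' goto b→11
  11='ddbb' goto ·  ←P2
  12='ab' goto a→13
  13='aba' goto d→14
  14='abad' goto ·  ←P3
  15='c' goto d→16
  16='cd' goto c→17
  17='cdc' goto ·  ←P4
  18='dc' goto ·  ←P5

BFS fail/out derivation:
  fail(1) 'e': from fail(0)=0 chase 'e': 0 ⇒ 0;  out=∅∪out(0)=∅
  fail(7) 'a': from fail(0)=0 chase 'a': 0 ⇒ 0;  out={1}∪out(0)={1}
  fail(8) 'd': from fail(0)=0 chase 'd': 0 ⇒ 0;  out=∅∪out(0)=∅
  fail(15) 'c': from fail(0)=0 chase 'c': 0 ⇒ 0;  out=∅∪out(0)=∅
  fail(2) 'ed': from fail(1)=0 chase 'd': 0 ⇒ 8;  out=∅∪out(8)=∅
  fail(9) 'dd': from fail(8)=0 chase 'd': 0 ⇒ 8;  out=∅∪out(8)=∅
  fail(12) 'ab': from fail(7)=0 chase 'b': 0 ⇒ 0;  out=∅∪out(0)=∅
  fail(16) 'cd': from fail(15)=0 chase 'd': 0 ⇒ 8;  out=∅∪out(8)=∅
  fail(18) 'dc': from fail(8)=0 chase 'c': 0 ⇒ 15;  out={5}∪out(15)={5}
  fail(3) 'eda': from fail(2)=8 chase 'a': 8→0 ⇒ 7;  out=∅∪out(7)={1}
  fail(10) 'ddb': from fail(9)=8 chase 'b': 8→0 ⇒ 0;  out=∅∪out(0)=∅
  fail(13) 'aba': from fail(12)=0 chase 'a': 0 ⇒ 7;  out=∅∪out(7)={1}
  fail(17) 'cdc': from fail(16)=8 chase 'c': 8 ⇒ 18;  out={4}∪out(18)={4,5}
  fail(4) 'edaa': from fail(3)=7 chase 'a': 7→0 ⇒ 7;  out=∅∪out(7)={1}
  fail(11) 'ddbb': from fail(10)=0 chase 'b': 0 ⇒ 0;  out={2}∪out(0)={2}
  fail(14) 'abad': from fail(13)=7 chase 'd': 7→0 ⇒ 8;  out={3}∪out(8)={3}
  fail(5) 'edaad': from fail(4)=7 chase 'd': 7→0 ⇒ 8;  out=∅∪out(8)=∅
  fail(6) 'edaadd': from fail(5)=8 chase 'd': 8 ⇒ 9;  out={0}∪out(9)={0}

Run:
pos 0 'e': at 1
pos 1 'e': at 1 ·f
pos 2 'd': at 2
pos 3 'e': at 1 ·f
pos 4 'b': at 0 ·f
pos 5 'c': at 15
pos 6 'e': at 1 ·f
pos 7 'd': at 2
pos 8 'a': at 3  → match P1@[8:8]
pos 9 'a': at 4  → match P1@[9:9]
pos 10 'd': at 5
pos 11 'd': at 6  → match P0@[6:11]
pos 12 'd': at 9 ·f
pos 13 'd': at 9 ·f
pos 14 'b': at 10
pos 15 'b': at 11  → match P2@[12:15]
pos 16 'd': at 8 ·f
pos 17 'd': at 9
pos 18 'b': at 10
pos 19 'b': at 11  → match P2@[16:19]
pos 20 'c': at 15 ·f
pos 21 'e': at 1 ·f
pos 22 'b': at 0 ·f
pos 23 'e': at 1
pos 24 'c': at 15 ·f
pos 25 'd': at 16
pos 26 'c': at 17  → match P4@[24:26],P5@[25:26]
pos 27 'd': at 16 ·f
pos 28 'c': at 17  → match P4@[26:28],P5@[27:28]
pos 29 'e': at 1 ·f
pos 30 'a': at 7 ·f  → match P1@[30:30]
pos 31 'a': at 7 ·f  → match P1@[31:31]
pos 32 'b': at 12
pos 33 'a': at 13  → match P1@[33:33]
pos 34 'd': at 14  → match P3@[31:34]
pos 35 'c': at 18 ·f  → match P5@[34:35]
pos 36 'a': at 7 ·f  → match P1@[36:36]
pos 37 'e': at 1 ·f
pos 38 'd': at 2
pos 39 'b': at 0 ·f
pos 40 'b': at 0
pos 41 'c': at 15
pos 42 'a': at 7 ·f  → match P1@[42:42]
pos 43 'e': at 1 ·f
pos 44 'e': at 1 ·f
pos 45 'd': at 2
pos 46 'c': at 18 ·f  → match P5@[45:46]
pos 47 'e': at 1 ·f
pos 48 'd': at 2
pos 49 'a': at 3  → match P1@[49:49]
pos 50 'a': at 4  → match P1@[50:50]
pos 51 'd': at 5
pos 52 'd': at 6  → match P0@[47:52]
pos 53 'c': at 18 ·f  → match P5@[52:53]
pos 54 'd': at 16 ·f
pos 55 'c': at 17  → match P4@[53:55],P5@[54:55]
pos 56 'd': at 16 ·f
pos 57 'c': at 17  → match P4@[55:57],P5@[56:57]
pos 58 'd': at 16 ·f
pos 59 'c': at 17  → match P4@[57:59],P5@[58:59]
pos 60 'e': at 1 ·f
pos 61 'd': at 2
pos 62 'a': at 3  → match P1@[62:62]
pos 63 'a': at 4  → match P1@[63:63]
pos 64 'd': at 5
pos 65 'd': at 6  → match P0@[60:65]
pos 66 'a': at 7 ·f  → match P1@[66:66]
pos 67 'b': at 12
pos 68 'a': at 13  → match P1@[68:68]
pos 69 'd': at 14  → match P3@[66:69]
pos 70 'd': at 9 ·f
pos 71 'd': at 9 ·f
pos 72 'b': at 10
pos 73 'c': at 15 ·f
pos 74 'd': at 16

All matches (sorted): [[8,1],[9,1],[11,0],[15,2],[19,2],[26,4],[26,5],[28,4],[28,5],[30,1],[31,1],[33,1],[34,3],[35,5],[36,1],[42,1],[46,5],[49,1],[50,1],[52,0],[53,5],[55,4],[55,5],[57,4],[57,5],[59,4],[59,5],[62,1],[63,1],[65,0],[66,1],[68,1],[69,3]]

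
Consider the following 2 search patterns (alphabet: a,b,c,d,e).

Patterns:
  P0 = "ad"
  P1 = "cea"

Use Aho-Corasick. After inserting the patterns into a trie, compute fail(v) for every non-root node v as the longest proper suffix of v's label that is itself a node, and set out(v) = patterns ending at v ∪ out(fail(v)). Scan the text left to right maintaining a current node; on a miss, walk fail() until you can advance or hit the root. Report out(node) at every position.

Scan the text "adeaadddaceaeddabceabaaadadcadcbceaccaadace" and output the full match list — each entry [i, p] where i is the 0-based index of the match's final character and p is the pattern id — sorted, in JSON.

Build:
Trie (insert patterns):
  0='ε' goto a→1 c→3
  1='a' goto d→2
  2='ad' goto ·  [P0 ends]
  3='c' goto e→4
  4='ce' goto a→5
  5='cea' goto ·  [P1 ends]

BFS fail/out derivation:
  n1('a'): parent n0 fail=0; on 'a' 0 → fail=0;  out ∅∪∅=∅
  n3('c'): parent n0 fail=0; on 'c' 0 → fail=0;  out ∅∪∅=∅
  n2('ad'): parent n1 fail=0; on 'd' 0 → fail=0;  out {0}∪∅={0}
  n4('ce'): parent n3 fail=0; on 'e' 0 → fail=0;  out ∅∪∅=∅
  n5('cea'): parent n4 fail=0; on 'a' 0 → fail=1;  out {1}∪∅={1}

Text stream:
pos 0 'a': at 1
pos 1 'd': at 2  emit P0@[0:1]
pos 2 'e': at 0 (fail-walked)
pos 3 'a': at 1
pos 4 'a': at 1 (fail-walked)
pos 5 'd': at 2  emit P0@[4:5]
pos 6 'd': at 0 (fail-walked)
pos 7 'd': at 0
pos 8 'a': at 1
pos 9 'c': at 3 (fail-walked)
pos 10 'e': at 4
pos 11 'a': at 5  emit P1@[9:11]
pos 12 'e': at 0 (fail-walked)
pos 13 'd': at 0
pos 14 'd': at 0
pos 15 'a': at 1
pos 16 'b': at 0 (fail-walked)
pos 17 'c': at 3
pos 18 'e': at 4
pos 19 'a': at 5  emit P1@[17:19]
pos 20 'b': at 0 (fail-walked)
pos 21 'a': at 1
pos 22 'a': at 1 (fail-walked)
pos 23 'a': at 1 (fail-walked)
pos 24 'd': at 2  emit P0@[23:24]
pos 25 'a': at 1 (fail-walked)
pos 26 'd': at 2  emit P0@[25:26]
pos 27 'c': at 3 (fail-walked)
pos 28 'a': at 1 (fail-walked)
pos 29 'd': at 2  emit P0@[28:29]
pos 30 'c': at 3 (fail-walked)
pos 31 'b': at 0 (fail-walked)
pos 32 'c': at 3
pos 33 'e': at 4
pos 34 'a': at 5  emit P1@[32:34]
pos 35 'c': at 3 (fail-walked)
pos 36 'c': at 3 (fail-walked)
pos 37 'a': at 1 (fail-walked)
pos 38 'a': at 1 (fail-walked)
pos 39 'd': at 2  emit P0@[38:39]
pos 40 'a': at 1 (fail-walked)
pos 41 'c': at 3 (fail-walked)
pos 42 'e': at 4

Result: [[1,0],[5,0],[11,1],[19,1],[24,0],[26,0],[29,0],[34,1],[39,0]]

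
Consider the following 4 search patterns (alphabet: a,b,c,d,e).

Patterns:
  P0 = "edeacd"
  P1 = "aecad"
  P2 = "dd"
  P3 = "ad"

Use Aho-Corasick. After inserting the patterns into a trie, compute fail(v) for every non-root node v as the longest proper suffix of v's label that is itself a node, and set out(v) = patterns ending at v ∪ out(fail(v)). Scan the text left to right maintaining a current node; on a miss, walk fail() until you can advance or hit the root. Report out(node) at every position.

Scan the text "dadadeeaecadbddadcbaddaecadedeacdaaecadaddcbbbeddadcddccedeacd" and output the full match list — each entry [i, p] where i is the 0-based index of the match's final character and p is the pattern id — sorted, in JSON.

Build:
Trie (insert patterns):
  0='ε' goto a→7 d→12 e→1
  1='e' goto d→2
  2='ed' goto e→3
  3='ede' goto a→4
  4='edea' goto c→5
  5='edeac' goto d→6
  6='edeacd' goto ·  [P0 ends]
  7='a' goto d→14 e→8
  8='ae' goto c→9
  9='aec' goto a→10
  10='aeca' goto d→11
  11='aecad' goto ·  [P1 ends]
  12='d' goto d→13
  13='dd' goto ·  [P2 ends]
  14='ad' goto ·  [P3 ends]

BFS fail/out derivation:
  n1('e'): parent n0 fail=0; on 'e' 0 → fail=0;  out ∅∪∅=∅
  n7('a'): parent n0 fail=0; on 'a' 0 → fail=0;  out ∅∪∅=∅
  n12('d'): parent n0 fail=0; on 'd' 0 → fail=0;  out ∅∪∅=∅
  n2('ed'): parent n1 fail=0; on 'd' 0 → fail=12;  out ∅∪∅=∅
  n8('ae'): parent n7 fail=0; on 'e' 0 → fail=1;  out ∅∪∅=∅
  n13('dd'): parent n12 fail=0; on 'd' 0 → fail=12;  out {2}∪∅={2}
  n14('ad'): parent n7 fail=0; on 'd' 0 → fail=12;  out {3}∪∅={3}
  n3('ede'): parent n2 fail=12; on 'e' 12→0 → fail=1;  out ∅∪∅=∅
  n9('aec'): parent n8 fail=1; on 'c' 1→0 → fail=0;  out ∅∪∅=∅
  n4('edea'): parent n3 fail=1; on 'a' 1→0 → fail=7;  out ∅∪∅=∅
  n10('aeca'): parent n9 fail=0; on 'a' 0 → fail=7;  out ∅∪∅=∅
  n5('edeac'): parent n4 fail=7; on 'c' 7→0 → fail=0;  out ∅∪∅=∅
  n11('aecad'): parent n10 fail=7; on 'd' 7 → fail=14;  out {1}∪{3}={1,3}
  n6('edeacd'): parent n5 fail=0; on 'd' 0 → fail=12;  out {0}∪∅={0}

Scan:
i=0 'd': node 0→12
i=1 'a': node 12→7 ·f
i=2 'd': node 7→14  → match P3@[1:2]
i=3 'a': node 14→7 ·f
i=4 'd': node 7→14  → match P3@[3:4]
i=5 'e': node 14→1 ·f
i=6 'e': node 1→1 ·f
i=7 'a': node 1→7 ·f
i=8 'e': node 7→8
i=9 'c': node 8→9
i=10 'a': node 9→10
i=11 'd': node 10→11  → match P1@[7:11],P3@[10:11]
i=12 'b': node 11→0 ·f
i=13 'd': node 0→12
i=14 'd': node 12→13  → match P2@[13:14]
i=15 'a': node 13→7 ·f
i=16 'd': node 7→14  → match P3@[15:16]
i=17 'c': node 14→0 ·f
i=18 'b': node 0→0
i=19 'a': node 0→7
i=20 'd': node 7→14  → match P3@[19:20]
i=21 'd': node 14→13 ·f  → match P2@[20:21]
i=22 'a': node 13→7 ·f
i=23 'e': node 7→8
i=24 'c': node 8→9
i=25 'a': node 9→10
i=26 'd': node 10→11  → match P1@[22:26],P3@[25:26]
i=27 'e': node 11→1 ·f
i=28 'd': node 1→2
i=29 'e': node 2→3
i=30 'a': node 3→4
i=31 'c': node 4→5
i=32 'd': node 5→6  → match P0@[27:32]
i=33 'a': node 6→7 ·f
i=34 'a': node 7→7 ·f
i=35 'e': node 7→8
i=36 'c': node 8→9
i=37 'a': node 9→10
i=38 'd': node 10→11  → match P1@[34:38],P3@[37:38]
i=39 'a': node 11→7 ·f
i=40 'd': node 7→14  → match P3@[39:40]
i=41 'd': node 14→13 ·f  → match P2@[40:41]
i=42 'c': node 13→0 ·f
i=43 'b': node 0→0
i=44 'b': node 0→0
i=45 'b': node 0→0
i=46 'e': node 0→1
i=47 'd': node 1→2
i=48 'd': node 2→13 ·f  → match P2@[47:48]
i=49 'a': node 13→7 ·f
i=50 'd': node 7→14  → match P3@[49:50]
i=51 'c': node 14→0 ·f
i=52 'd': node 0→12
i=53 'd': node 12→13  → match P2@[52:53]
i=54 'c': node 13→0 ·f
i=55 'c': node 0→0
i=56 'e': node 0→1
i=57 'd': node 1→2
i=58 'e': node 2→3
i=59 'a': node 3→4
i=60 'c': node 4→5
i=61 'd': node 5→6  → match P0@[56:61]

All matches (sorted): [[2,3],[4,3],[11,1],[11,3],[14,2],[16,3],[20,3],[21,2],[26,1],[26,3],[32,0],[38,1],[38,3],[40,3],[41,2],[48,2],[50,3],[53,2],[61,0]]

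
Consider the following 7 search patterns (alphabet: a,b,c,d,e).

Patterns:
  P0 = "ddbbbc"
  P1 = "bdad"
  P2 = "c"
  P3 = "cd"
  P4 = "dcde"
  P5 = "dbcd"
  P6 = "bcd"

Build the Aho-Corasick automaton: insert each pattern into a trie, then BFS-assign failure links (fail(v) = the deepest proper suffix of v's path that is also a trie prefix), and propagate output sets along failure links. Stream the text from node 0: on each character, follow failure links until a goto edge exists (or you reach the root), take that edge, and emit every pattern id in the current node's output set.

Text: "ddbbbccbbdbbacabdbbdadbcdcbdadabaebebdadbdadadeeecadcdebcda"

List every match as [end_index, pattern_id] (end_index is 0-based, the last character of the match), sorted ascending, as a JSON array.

Build automaton:
Trie (insert patterns):
  n0 'ε': b→7 c→11 d→1
  n1 'd': b→16 c→13 d→2
  n2 'dd': b→3
  n3 'ddb': b→4
  n4 'ddbb': b→5
  n5 'ddbbb': c→6
  n6 'ddbbbc': ·  [P0 ends]
  n7 'b': c→19 d→8
  n8 'bd': a→9
  n9 'bda': d→10
  n10 'bdad': ·  [P1 ends]
  n11 'c': d→12  [P2 ends]
  n12 'cd': ·  [P3 ends]
  n13 'dc': d→14
  n14 'dcd': e→15
  n15 'dcde': ·  [P4 ends]
  n16 'db': c→17
  n17 'dbc': d→18
  n18 'dbcd': ·  [P5 ends]
  n19 'bc': d→20
  n20 'bcd': ·  [P6 ends]

BFS fail/out derivation:
  fail(1) 'd': from fail(0)=0 chase 'd': 0 ⇒ 0;  out=∅∪out(0)=∅
  fail(7) 'b': from fail(0)=0 chase 'b': 0 ⇒ 0;  out=∅∪out(0)=∅
  fail(11) 'c': from fail(0)=0 chase 'c': 0 ⇒ 0;  out={2}∪out(0)={2}
  fail(2) 'dd': from fail(1)=0 chase 'd': 0 ⇒ 1;  out=∅∪out(1)=∅
  fail(8) 'bd': from fail(7)=0 chase 'd': 0 ⇒ 1;  out=∅∪out(1)=∅
  fail(12) 'cd': from fail(11)=0 chase 'd': 0 ⇒ 1;  out={3}∪out(1)={3}
  fail(13) 'dc': from fail(1)=0 chase 'c': 0 ⇒ 11;  out=∅∪out(11)={2}
  fail(16) 'db': from fail(1)=0 chase 'b': 0 ⇒ 7;  out=∅∪out(7)=∅
  fail(19) 'bc': from fail(7)=0 chase 'c': 0 ⇒ 11;  out=∅∪out(11)={2}
  fail(3) 'ddb': from fail(2)=1 chase 'b': 1 ⇒ 16;  out=∅∪out(16)=∅
  fail(9) 'bda': from fail(8)=1 chase 'a': 1→0 ⇒ 0;  out=∅∪out(0)=∅
  fail(14) 'dcd': from fail(13)=11 chase 'd': 11 ⇒ 12;  out=∅∪out(12)={3}
  fail(17) 'dbc': from fail(16)=7 chase 'c': 7 ⇒ 19;  out=∅∪out(19)={2}
  fail(20) 'bcd': from fail(19)=11 chase 'd': 11 ⇒ 12;  out={6}∪out(12)={3,6}
  fail(4) 'ddbb': from fail(3)=16 chase 'b': 16→7→0 ⇒ 7;  out=∅∪out(7)=∅
  fail(10) 'bdad': from fail(9)=0 chase 'd': 0 ⇒ 1;  out={1}∪out(1)={1}
  fail(15) 'dcde': from fail(14)=12 chase 'e': 12→1→0 ⇒ 0;  out={4}∪out(0)={4}
  fail(18) 'dbcd': from fail(17)=19 chase 'd': 19 ⇒ 20;  out={5}∪out(20)={3,5,6}
  fail(5) 'ddbbb': from fail(4)=7 chase 'b': 7→0 ⇒ 7;  out=∅∪out(7)=∅
  fail(6) 'ddbbbc': from fail(5)=7 chase 'c': 7 ⇒ 19;  out={0}∪out(19)={0,2}

Scan:
i=0 'd': node 0→1
i=1 'd': node 1→2
i=2 'b': node 2→3
i=3 'b': node 3→4
i=4 'b': node 4→5
i=5 'c': node 5→6  emit P0@[0:5],P2@[5:5]
i=6 'c': node 6→11 (via fail)  emit P2@[6:6]
i=7 'b': node 11→7 (via fail)
i=8 'b': node 7→7 (via fail)
i=9 'd': node 7→8
i=10 'b': node 8→16 (via fail)
i=11 'b': node 16→7 (via fail)
i=12 'a': node 7→0 (via fail)
i=13 'c': node 0→11  emit P2@[13:13]
i=14 'a': node 11→0 (via fail)
i=15 'b': node 0→7
i=16 'd': node 7→8
i=17 'b': node 8→16 (via fail)
i=18 'b': node 16→7 (via fail)
i=19 'd': node 7→8
i=20 'a': node 8→9
i=21 'd': node 9→10  emit P1@[18:21]
i=22 'b': node 10→16 (via fail)
i=23 'c': node 16→17  emit P2@[23:23]
i=24 'd': node 17→18  emit P3@[23:24],P5@[21:24],P6@[22:24]
i=25 'c': node 18→13 (via fail)  emit P2@[25:25]
i=26 'b': node 13→7 (via fail)
i=27 'd': node 7→8
i=28 'a': node 8→9
i=29 'd': node 9→10  emit P1@[26:29]
i=30 'a': node 10→0 (via fail)
i=31 'b': node 0→7
i=32 'a': node 7→0 (via fail)
i=33 'e': node 0→0
i=34 'b': node 0→7
i=35 'e': node 7→0 (via fail)
i=36 'b': node 0→7
i=37 'd': node 7→8
i=38 'a': node 8→9
i=39 'd': node 9→10  emit P1@[36:39]
i=40 'b': node 10→16 (via fail)
i=41 'd': node 16→8 (via fail)
i=42 'a': node 8→9
i=43 'd': node 9→10  emit P1@[40:43]
i=44 'a': node 10→0 (via fail)
i=45 'd': node 0→1
i=46 'e': node 1→0 (via fail)
i=47 'e': node 0→0
i=48 'e': node 0→0
i=49 'c': node 0→11  emit P2@[49:49]
i=50 'a': node 11→0 (via fail)
i=51 'd': node 0→1
i=52 'c': node 1→13  emit P2@[52:52]
i=53 'd': node 13→14  emit P3@[52:53]
i=54 'e': node 14→15  emit P4@[51:54]
i=55 'b': node 15→7 (via fail)
i=56 'c': node 7→19  emit P2@[56:56]
i=57 'd': node 19→20  emit P3@[56:57],P6@[55:57]
i=58 'a': node 20→0 (via fail)

Matches: [[5,0],[5,2],[6,2],[13,2],[21,1],[23,2],[24,3],[24,5],[24,6],[25,2],[29,1],[39,1],[43,1],[49,2],[52,2],[53,3],[54,4],[56,2],[57,3],[57,6]]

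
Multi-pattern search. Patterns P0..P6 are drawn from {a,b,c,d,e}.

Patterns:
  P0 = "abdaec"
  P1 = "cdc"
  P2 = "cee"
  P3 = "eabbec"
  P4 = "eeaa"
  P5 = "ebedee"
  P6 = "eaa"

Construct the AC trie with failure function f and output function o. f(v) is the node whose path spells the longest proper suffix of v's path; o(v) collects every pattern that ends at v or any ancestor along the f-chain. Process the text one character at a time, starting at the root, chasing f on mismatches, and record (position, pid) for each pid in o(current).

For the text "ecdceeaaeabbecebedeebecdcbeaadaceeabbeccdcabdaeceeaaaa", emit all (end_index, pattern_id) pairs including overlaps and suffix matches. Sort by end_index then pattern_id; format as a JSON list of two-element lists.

Build:
Trie nodes:
  0='ε' goto a→1 c→7 e→12
  1='a' goto b→2
  2='ab' goto d→3
  3='abd' goto a→4
  4='abda' goto e→5
  5='abdae' goto c→6
  6='abdaec' goto ·  [P0 ends]
  7='c' goto d→8 e→10
  8='cd' goto c→9
  9='cdc' goto ·  [P1 ends]
  10='ce' goto e→11
  11='cee' goto ·  [P2 ends]
  12='e' goto a→13 b→21 e→18
  13='ea' goto a→26 b→14
  14='eab' goto b→15
  15='eabb' goto e→16
  16='eabbe' goto c→17
  17='eabbec' goto ·  [P3 ends]
  18='ee' goto a→19
  19='eea' goto a→20
  20='eeaa' goto ·  [P4 ends]
  21='eb' goto e→22
  22='ebe' goto d→23
  23='ebed' goto e→24
  24='ebede' goto e→25
  25='ebedee' goto ·  [P5 ends]
  26='eaa' goto ·  [P6 ends]

BFS fail/out derivation:
  fail(1) 'a': from fail(0)=0 chase 'a': 0 ⇒ 0;  out=∅∪out(0)=∅
  fail(7) 'c': from fail(0)=0 chase 'c': 0 ⇒ 0;  out=∅∪out(0)=∅
  fail(12) 'e': from fail(0)=0 chase 'e': 0 ⇒ 0;  out=∅∪out(0)=∅
  fail(2) 'ab': from fail(1)=0 chase 'b': 0 ⇒ 0;  out=∅∪out(0)=∅
  fail(8) 'cd': from fail(7)=0 chase 'd': 0 ⇒ 0;  out=∅∪out(0)=∅
  fail(10) 'ce': from fail(7)=0 chase 'e': 0 ⇒ 12;  out=∅∪out(12)=∅
  fail(13) 'ea': from fail(12)=0 chase 'a': 0 ⇒ 1;  out=∅∪out(1)=∅
  fail(18) 'ee': from fail(12)=0 chase 'e': 0 ⇒ 12;  out=∅∪out(12)=∅
  fail(21) 'eb': from fail(12)=0 chase 'b': 0 ⇒ 0;  out=∅∪out(0)=∅
  fail(3) 'abd': from fail(2)=0 chase 'd': 0 ⇒ 0;  out=∅∪out(0)=∅
  fail(9) 'cdc': from fail(8)=0 chase 'c': 0 ⇒ 7;  out={1}∪out(7)={1}
  fail(11) 'cee': from fail(10)=12 chase 'e': 12 ⇒ 18;  out={2}∪out(18)={2}
  fail(14) 'eab': from fail(13)=1 chase 'b': 1 ⇒ 2;  out=∅∪out(2)=∅
  fail(19) 'eea': from fail(18)=12 chase 'a': 12 ⇒ 13;  out=∅∪out(13)=∅
  fail(22) 'ebe': from fail(21)=0 chase 'e': 0 ⇒ 12;  out=∅∪out(12)=∅
  fail(26) 'eaa': from fail(13)=1 chase 'a': 1→0 ⇒ 1;  out={6}∪out(1)={6}
  fail(4) 'abda': from fail(3)=0 chase 'a': 0 ⇒ 1;  out=∅∪out(1)=∅
  fail(15) 'eabb': from fail(14)=2 chase 'b': 2→0 ⇒ 0;  out=∅∪out(0)=∅
  fail(20) 'eeaa': from fail(19)=13 chase 'a': 13 ⇒ 26;  out={4}∪out(26)={4,6}
  fail(23) 'ebed': from fail(22)=12 chase 'd': 12→0 ⇒ 0;  out=∅∪out(0)=∅
  fail(5) 'abdae': from fail(4)=1 chase 'e': 1→0 ⇒ 12;  out=∅∪out(12)=∅
  fail(16) 'eabbe': from fail(15)=0 chase 'e': 0 ⇒ 12;  out=∅∪out(12)=∅
  fail(24) 'ebede': from fail(23)=0 chase 'e': 0 ⇒ 12;  out=∅∪out(12)=∅
  fail(6) 'abdaec': from fail(5)=12 chase 'c': 12→0 ⇒ 7;  out={0}∪out(7)={0}
  fail(17) 'eabbec': from fail(16)=12 chase 'c': 12→0 ⇒ 7;  out={3}∪out(7)={3}
  fail(25) 'ebedee': from fail(24)=12 chase 'e': 12 ⇒ 18;  out={5}∪out(18)={5}

Scan:
i=0 'e': node 0→12
i=1 'c': node 12→7 (via fail)
i=2 'd': node 7→8
i=3 'c': node 8→9  emit P1@[1:3]
i=4 'e': node 9→10 (via fail)
i=5 'e': node 10→11  emit P2@[3:5]
i=6 'a': node 11→19 (via fail)
i=7 'a': node 19→20  emit P4@[4:7],P6@[5:7]
i=8 'e': node 20→12 (via fail)
i=9 'a': node 12→13
i=10 'b': node 13→14
i=11 'b': node 14→15
i=12 'e': node 15→16
i=13 'c': node 16→17  emit P3@[8:13]
i=14 'e': node 17→10 (via fail)
i=15 'b': node 10→21 (via fail)
i=16 'e': node 21→22
i=17 'd': node 22→23
i=18 'e': node 23→24
i=19 'e': node 24→25  emit P5@[14:19]
i=20 'b': node 25→21 (via fail)
i=21 'e': node 21→22
i=22 'c': node 22→7 (via fail)
i=23 'd': node 7→8
i=24 'c': node 8→9  emit P1@[22:24]
i=25 'b': node 9→0 (via fail)
i=26 'e': node 0→12
i=27 'a': node 12→13
i=28 'a': node 13→26  emit P6@[26:28]
i=29 'd': node 26→0 (via fail)
i=30 'a': node 0→1
i=31 'c': node 1→7 (via fail)
i=32 'e': node 7→10
i=33 'e': node 10→11  emit P2@[31:33]
i=34 'a': node 11→19 (via fail)
i=35 'b': node 19→14 (via fail)
i=36 'b': node 14→15
i=37 'e': node 15→16
i=38 'c': node 16→17  emit P3@[33:38]
i=39 'c': node 17→7 (via fail)
i=40 'd': node 7→8
i=41 'c': node 8→9  emit P1@[39:41]
i=42 'a': node 9→1 (via fail)
i=43 'b': node 1→2
i=44 'd': node 2→3
i=45 'a': node 3→4
i=46 'e': node 4→5
i=47 'c': node 5→6  emit P0@[42:47]
i=48 'e': node 6→10 (via fail)
i=49 'e': node 10→11  emit P2@[47:49]
i=50 'a': node 11→19 (via fail)
i=51 'a': node 19→20  emit P4@[48:51],P6@[49:51]
i=52 'a': node 20→1 (via fail)
i=53 'a': node 1→1 (via fail)

Result: [[3,1],[5,2],[7,4],[7,6],[13,3],[19,5],[24,1],[28,6],[33,2],[38,3],[41,1],[47,0],[49,2],[51,4],[51,6]]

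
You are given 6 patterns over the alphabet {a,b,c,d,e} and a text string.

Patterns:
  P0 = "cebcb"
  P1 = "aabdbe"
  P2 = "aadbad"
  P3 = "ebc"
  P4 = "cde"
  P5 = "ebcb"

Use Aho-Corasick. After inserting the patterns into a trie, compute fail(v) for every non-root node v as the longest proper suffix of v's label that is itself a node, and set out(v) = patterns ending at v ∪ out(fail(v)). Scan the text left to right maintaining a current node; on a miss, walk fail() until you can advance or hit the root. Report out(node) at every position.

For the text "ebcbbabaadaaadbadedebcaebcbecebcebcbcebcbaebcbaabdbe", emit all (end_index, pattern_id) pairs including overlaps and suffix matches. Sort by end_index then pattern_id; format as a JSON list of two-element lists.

Build:
Trie (insert patterns):
  n0 'ε': a→6 c→1 e→16
  n1 'c': d→19 e→2
  n2 'ce': b→3
  n3 'ceb': c→4
  n4 'cebc': b→5
  n5 'cebcb': ·  ←P0
  n6 'a': a→7
  n7 'aa': b→8 d→12
  n8 'aab': d→9
  n9 'aabd': b→10
  n10 'aabdb': e→11
  n11 'aabdbe': ·  ←P1
  n12 'aad': b→13
  n13 'aadb': a→14
  n14 'aadba': d→15
  n15 'aadbad': ·  ←P2
  n16 'e': b→17
  n17 'eb': c→18
  n18 'ebc': b→21  ←P3
  n19 'cd': e→20
  n20 'cde': ·  ←P4
  n21 'ebcb': ·  ←P5

Failure links (BFS by depth):
  fail(1) 'c': from fail(0)=0 chase 'c': 0 ⇒ 0;  out=∅∪out(0)=∅
  fail(6) 'a': from fail(0)=0 chase 'a': 0 ⇒ 0;  out=∅∪out(0)=∅
  fail(16) 'e': from fail(0)=0 chase 'e': 0 ⇒ 0;  out=∅∪out(0)=∅
  fail(2) 'ce': from fail(1)=0 chase 'e': 0 ⇒ 16;  out=∅∪out(16)=∅
  fail(7) 'aa': from fail(6)=0 chase 'a': 0 ⇒ 6;  out=∅∪out(6)=∅
  fail(17) 'eb': from fail(16)=0 chase 'b': 0 ⇒ 0;  out=∅∪out(0)=∅
  fail(19) 'cd': from fail(1)=0 chase 'd': 0 ⇒ 0;  out=∅∪out(0)=∅
  fail(3) 'ceb': from fail(2)=16 chase 'b': 16 ⇒ 17;  out=∅∪out(17)=∅
  fail(8) 'aab': from fail(7)=6 chase 'b': 6→0 ⇒ 0;  out=∅∪out(0)=∅
  fail(12) 'aad': from fail(7)=6 chase 'd': 6→0 ⇒ 0;  out=∅∪out(0)=∅
  fail(18) 'ebc': from fail(17)=0 chase 'c': 0 ⇒ 1;  out={3}∪out(1)={3}
  fail(20) 'cde': from fail(19)=0 chase 'e': 0 ⇒ 16;  out={4}∪out(16)={4}
  fail(4) 'cebc': from fail(3)=17 chase 'c': 17 ⇒ 18;  out=∅∪out(18)={3}
  fail(9) 'aabd': from fail(8)=0 chase 'd': 0 ⇒ 0;  out=∅∪out(0)=∅
  fail(13) 'aadb': from fail(12)=0 chase 'b': 0 ⇒ 0;  out=∅∪out(0)=∅
  fail(21) 'ebcb': from fail(18)=1 chase 'b': 1→0 ⇒ 0;  out={5}∪out(0)={5}
  fail(5) 'cebcb': from fail(4)=18 chase 'b': 18 ⇒ 21;  out={0}∪out(21)={0,5}
  fail(10) 'aabdb': from fail(9)=0 chase 'b': 0 ⇒ 0;  out=∅∪out(0)=∅
  fail(14) 'aadba': from fail(13)=0 chase 'a': 0 ⇒ 6;  out=∅∪out(6)=∅
  fail(11) 'aabdbe': from fail(10)=0 chase 'e': 0 ⇒ 16;  out={1}∪out(16)={1}
  fail(15) 'aadbad': from fail(14)=6 chase 'd': 6→0 ⇒ 0;  out={2}∪out(0)={2}

Text stream:
[0] read 'e'  n0⇒n16
[1] read 'b'  n16⇒n17
[2] read 'c'  n17⇒n18  emit P3@[0:2]
[3] read 'b'  n18⇒n21  emit P5@[0:3]
[4] read 'b'  n21⇒n0 (fail-walked)
[5] read 'a'  n0⇒n6
[6] read 'b'  n6⇒n0 (fail-walked)
[7] read 'a'  n0⇒n6
[8] read 'a'  n6⇒n7
[9] read 'd'  n7⇒n12
[10] read 'a'  n12⇒n6 (fail-walked)
[11] read 'a'  n6⇒n7
[12] read 'a'  n7⇒n7 (fail-walked)
[13] read 'd'  n7⇒n12
[14] read 'b'  n12⇒n13
[15] read 'a'  n13⇒n14
[16] read 'd'  n14⇒n15  emit P2@[11:16]
[17] read 'e'  n15⇒n16 (fail-walked)
[18] read 'd'  n16⇒n0 (fail-walked)
[19] read 'e'  n0⇒n16
[20] read 'b'  n16⇒n17
[21] read 'c'  n17⇒n18  emit P3@[19:21]
[22] read 'a'  n18⇒n6 (fail-walked)
[23] read 'e'  n6⇒n16 (fail-walked)
[24] read 'b'  n16⇒n17
[25] read 'c'  n17⇒n18  emit P3@[23:25]
[26] read 'b'  n18⇒n21  emit P5@[23:26]
[27] read 'e'  n21⇒n16 (fail-walked)
[28] read 'c'  n16⇒n1 (fail-walked)
[29] read 'e'  n1⇒n2
[30] read 'b'  n2⇒n3
[31] read 'c'  n3⇒n4  emit P3@[29:31]
[32] read 'e'  n4⇒n2 (fail-walked)
[33] read 'b'  n2⇒n3
[34] read 'c'  n3⇒n4  emit P3@[32:34]
[35] read 'b'  n4⇒n5  emit P0@[31:35],P5@[32:35]
[36] read 'c'  n5⇒n1 (fail-walked)
[37] read 'e'  n1⇒n2
[38] read 'b'  n2⇒n3
[39] read 'c'  n3⇒n4  emit P3@[37:39]
[40] read 'b'  n4⇒n5  emit P0@[36:40],P5@[37:40]
[41] read 'a'  n5⇒n6 (fail-walked)
[42] read 'e'  n6⇒n16 (fail-walked)
[43] read 'b'  n16⇒n17
[44] read 'c'  n17⇒n18  emit P3@[42:44]
[45] read 'b'  n18⇒n21  emit P5@[42:45]
[46] read 'a'  n21⇒n6 (fail-walked)
[47] read 'a'  n6⇒n7
[48] read 'b'  n7⇒n8
[49] read 'd'  n8⇒n9
[50] read 'b'  n9⇒n10
[51] read 'e'  n10⇒n11  emit P1@[46:51]

Result: [[2,3],[3,5],[16,2],[21,3],[25,3],[26,5],[31,3],[34,3],[35,0],[35,5],[39,3],[40,0],[40,5],[44,3],[45,5],[51,1]]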